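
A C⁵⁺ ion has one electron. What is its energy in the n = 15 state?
-2.17691 eV

For hydrogen-like ions, the energy levels scale with Z²:
E_n = -13.6057 Z² / n² eV

For C⁵⁺ (Z = 6) at n = 15:
E_15 = -13.6057 × 6² / 15²
E_15 = -13.6057 × 36 / 225
E_15 = -489.8052 / 225
E_15 = -2.17691 eV

The energy is 36 times more negative than hydrogen at the same n due to the stronger nuclear charge.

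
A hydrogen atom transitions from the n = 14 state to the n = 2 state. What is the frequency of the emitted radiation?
8.057e+14 Hz

First, find the transition energy:
E_14 = -13.6057 / 14² = -0.06941684 eV
E_2 = -13.6057 / 2² = -3.40142500 eV
|ΔE| = |E_2 - E_14| = 3.33200816 eV

Convert to Joules: E = 3.33200816 eV × (1.602177 × 10⁻¹⁹ J/eV) = 5.33847e-19 J

Using E = hf:
f = E/h = 5.33847e-19 J / (6.62607 × 10⁻³⁴ J·s)
f = 8.057e+14 Hz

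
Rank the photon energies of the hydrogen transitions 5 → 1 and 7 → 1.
7 → 1

Calculate the energy for each transition:

Transition 5 → 1:
ΔE₁ = |E_1 - E_5| = |-13.6057/1² - (-13.6057/5²)|
ΔE₁ = |-13.605700000000 - (-0.544228000000)| = 13.061472000 eV

Transition 7 → 1:
ΔE₂ = |E_1 - E_7| = |-13.6057/1² - (-13.6057/7²)|
ΔE₂ = |-13.605700000000 - (-0.277667346939)| = 13.328032653 eV

Since 13.328032653 eV > 13.061472000 eV, the transition 7 → 1 emits the more energetic photon.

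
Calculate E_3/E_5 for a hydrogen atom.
2.778

Using E_n = -13.6057 Z² / n² eV with Z = 1:

E_3 = -13.6057 / 3² = -13.6057 / 9 = -1.511744444 eV
E_5 = -13.6057 / 5² = -13.6057 / 25 = -0.544228000 eV

The ratio is:
E_3/E_5 = (-1.511744444) / (-0.544228000)
E_3/E_5 = (-13.6057/9) / (-13.6057/25)
E_3/E_5 = 25/9
E_3/E_5 = 2.778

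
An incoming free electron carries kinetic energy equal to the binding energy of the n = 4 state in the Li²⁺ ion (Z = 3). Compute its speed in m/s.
1.6408e+06 m/s (or 0.547% of c)

The binding energy at n = 4 for Li²⁺ is:
E_4 = -13.6057 × 3²/4² = -7.6532063 eV
|E_4| = 7.6532063 eV

Convert to Joules:
KE = 7.6532063 eV × (1.602177 × 10⁻¹⁹ J/eV) = 1.226179e-18 J

Using KE = ½mv²:
v = √(2·KE/m_e)
v = √(2 × 1.226179e-18 J / 9.10938 × 10⁻³¹ kg)
v = 1.6408e+06 m/s

This is approximately 0.547% the speed of light.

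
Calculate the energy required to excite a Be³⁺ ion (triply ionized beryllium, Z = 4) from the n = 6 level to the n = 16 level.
5.19662 eV

The energy levels of a hydrogen-like atom are E_n = -13.6057 Z² eV / n².

Energy at n = 6: E_6 = -13.6057 × 4² / 6² = -6.04697778 eV
Energy at n = 16: E_16 = -13.6057 × 4² / 16² = -0.85035625 eV

The excitation energy is the difference:
ΔE = E_16 - E_6
ΔE = -0.85035625 - (-6.04697778)
ΔE = 5.19662 eV

Since this is positive, energy must be absorbed (photon absorption).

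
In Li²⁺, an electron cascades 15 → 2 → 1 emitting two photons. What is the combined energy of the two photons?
121.90707 eV

The energy levels of Li²⁺ are E_n = -13.6057 × 3² / n² eV.

First transition (15 → 2):
ΔE₁ = |E_2 - E_15|
ΔE₁ = |-30.61282500000 - (-0.54422800000)| = 30.06859700 eV

Second transition (2 → 1):
ΔE₂ = |E_1 - E_2|
ΔE₂ = |-122.45130000000 - (-30.61282500000)| = 91.83847500 eV

Total energy released:
E_total = ΔE₁ + ΔE₂ = 30.06859700 + 91.83847500 = 121.90707 eV

Note: This equals the direct transition 15 → 1: 121.90707 eV ✓
Energy is conserved regardless of the path taken.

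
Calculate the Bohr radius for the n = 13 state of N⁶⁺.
1.2776 nm (or 12.7758 Å)

The Bohr radius formula is:
r_n = n² a₀ / Z

where a₀ = 0.0529177 nm is the Bohr radius.

For N⁶⁺ (Z = 7) at n = 13:
r_13 = 13² × 0.0529177 nm / 7
r_13 = 169 × 0.0529177 nm / 7
r_13 = 8.94309 nm / 7
r_13 = 1.2776 nm

The electron orbits at approximately 1.2776 nm from the nucleus.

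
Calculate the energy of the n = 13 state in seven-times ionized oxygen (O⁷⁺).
-5.1525 eV

For hydrogen-like ions, the energy levels scale with Z²:
E_n = -13.6057 Z² / n² eV

For O⁷⁺ (Z = 8) at n = 13:
E_13 = -13.6057 × 8² / 13²
E_13 = -13.6057 × 64 / 169
E_13 = -870.7648 / 169
E_13 = -5.1525 eV

The energy is 64 times more negative than hydrogen at the same n due to the stronger nuclear charge.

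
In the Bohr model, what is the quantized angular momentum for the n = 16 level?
1.69e-33 J·s (or 16ℏ)

In the Bohr model, angular momentum is quantized:
L = nℏ

where ℏ = h/(2π) = 1.0546e-34 J·s

For n = 16:
L = 16 × 1.0546e-34 J·s
L = 1.69e-33 J·s

This can also be written as L = 16ℏ.
The angular momentum is an integer multiple of the reduced Planck constant.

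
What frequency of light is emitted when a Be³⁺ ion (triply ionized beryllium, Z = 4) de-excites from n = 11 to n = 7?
6.392e+14 Hz

First, find the transition energy:
E_11 = -13.6057 × 4² / 11² = -1.799101 eV
E_7 = -13.6057 × 4² / 7² = -4.442678 eV
|ΔE| = |E_7 - E_11| = 2.643577 eV

Convert to Joules: E = 2.643577 eV × (1.602177 × 10⁻¹⁹ J/eV) = 4.23548e-19 J

Using E = hf:
f = E/h = 4.23548e-19 J / (6.62607 × 10⁻³⁴ J·s)
f = 6.392e+14 Hz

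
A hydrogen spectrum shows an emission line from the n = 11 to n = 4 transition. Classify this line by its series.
Brackett series

The spectral series in hydrogen are named based on the final (lower) energy level:
- Lyman series: n_final = 1 (ultraviolet)
- Balmer series: n_final = 2 (visible/near-UV)
- Paschen series: n_final = 3 (infrared)
- Brackett series: n_final = 4 (infrared)
- Pfund series: n_final = 5 (far infrared)

Since this transition ends at n = 4, it belongs to the Brackett series.

For reference, this 11 → 4 line has photon energy
ΔE = 13.6057 eV × (1/4² - 1/11²) = 0.737912448 eV,
corresponding to wavelength λ = hc/ΔE = 1239.84 eV·nm / 0.737912448 eV = 1680.199 nm in the infrared region.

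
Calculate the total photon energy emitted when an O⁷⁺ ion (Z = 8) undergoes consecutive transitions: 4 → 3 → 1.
816.34200 eV

The energy levels of O⁷⁺ are E_n = -13.6057 × 8² / n² eV.

First transition (4 → 3):
ΔE₁ = |E_3 - E_4|
ΔE₁ = |-96.75164444444 - (-54.42280000000)| = 42.32884444 eV

Second transition (3 → 1):
ΔE₂ = |E_1 - E_3|
ΔE₂ = |-870.76480000000 - (-96.75164444444)| = 774.01315556 eV

Total energy released:
E_total = ΔE₁ + ΔE₂ = 42.32884444 + 774.01315556 = 816.34200 eV

Note: This equals the direct transition 4 → 1: 816.34200 eV ✓
Energy is conserved regardless of the path taken.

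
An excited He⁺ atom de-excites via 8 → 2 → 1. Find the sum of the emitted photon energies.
53.572 eV

The energy levels of He⁺ are E_n = -13.6057 × 2² / n² eV.

First transition (8 → 2):
ΔE₁ = |E_2 - E_8|
ΔE₁ = |-13.605700000 - (-0.850356250)| = 12.755344 eV

Second transition (2 → 1):
ΔE₂ = |E_1 - E_2|
ΔE₂ = |-54.422800000 - (-13.605700000)| = 40.817100 eV

Total energy released:
E_total = ΔE₁ + ΔE₂ = 12.755344 + 40.817100 = 53.572 eV

Note: This equals the direct transition 8 → 1: 53.572 eV ✓
Energy is conserved regardless of the path taken.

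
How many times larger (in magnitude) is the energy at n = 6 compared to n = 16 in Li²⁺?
7.11

Using E_n = -13.6057 Z² / n² eV with Z = 3:

E_6 = -13.6057 × 3² / 6² = -122.4513 / 36 = -3.40142500 eV
E_16 = -13.6057 × 3² / 16² = -122.4513 / 256 = -0.47832539 eV

The ratio is:
E_6/E_16 = (-3.40142500) / (-0.47832539)
E_6/E_16 = (-122.4513/36) / (-122.4513/256)
E_6/E_16 = 256/36
E_6/E_16 = 7.11
(Note: the Z² factors cancel in the ratio.)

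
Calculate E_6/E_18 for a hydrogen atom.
9.000000

Using E_n = -13.6057 Z² / n² eV with Z = 1:

E_6 = -13.6057 / 6² = -13.6057 / 36 = -0.377936111111 eV
E_18 = -13.6057 / 18² = -13.6057 / 324 = -0.041992901235 eV

The ratio is:
E_6/E_18 = (-0.377936111111) / (-0.041992901235)
E_6/E_18 = (-13.6057/36) / (-13.6057/324)
E_6/E_18 = 324/36
E_6/E_18 = 9.000000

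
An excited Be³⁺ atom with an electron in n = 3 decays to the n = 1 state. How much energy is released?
193.503 eV

The energy levels are E_n = -13.6057 Z² eV / n².

Energy at n = 3: E_3 = -13.6057 × 4² / 3² = -24.187911 eV
Energy at n = 1: E_1 = -13.6057 × 4² / 1² = -217.691200 eV

For emission (electron falling to lower state), the photon energy is:
E_photon = E_3 - E_1 = |-24.187911 - (-217.691200)|
E_photon = 193.503 eV

This energy is carried away by the emitted photon.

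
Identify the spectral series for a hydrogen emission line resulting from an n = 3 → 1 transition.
Lyman series

The spectral series in hydrogen are named based on the final (lower) energy level:
- Lyman series: n_final = 1 (ultraviolet)
- Balmer series: n_final = 2 (visible/near-UV)
- Paschen series: n_final = 3 (infrared)
- Brackett series: n_final = 4 (infrared)
- Pfund series: n_final = 5 (far infrared)

Since this transition ends at n = 1, it belongs to the Lyman series.

For reference, this 3 → 1 line has photon energy
ΔE = 13.6057 eV × (1/1² - 1/3²) = 12.0939556 eV,
corresponding to wavelength λ = hc/ΔE = 1239.84 eV·nm / 12.0939556 eV = 102.5173 nm in the ultraviolet region.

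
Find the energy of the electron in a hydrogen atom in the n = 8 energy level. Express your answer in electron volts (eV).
-0.21 eV

The energy levels of a hydrogen-like atom are given by:
E_n = -13.6057 eV / n²

For n = 8:
E_8 = -13.6057 eV / 8²
E_8 = -13.6057 eV / 64
E_8 = -0.21 eV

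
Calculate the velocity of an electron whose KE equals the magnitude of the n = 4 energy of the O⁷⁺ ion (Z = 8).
4.37539e+06 m/s (or 1.4595% of c)

The binding energy at n = 4 for O⁷⁺ is:
E_4 = -13.6057 × 8²/4² = -54.4228000 eV
|E_4| = 54.4228000 eV

Convert to Joules:
KE = 54.4228000 eV × (1.602177 × 10⁻¹⁹ J/eV) = 8.7194958e-18 J

Using KE = ½mv²:
v = √(2·KE/m_e)
v = √(2 × 8.7194958e-18 J / 9.10938 × 10⁻³¹ kg)
v = 4.37539e+06 m/s

This is approximately 1.4595% the speed of light.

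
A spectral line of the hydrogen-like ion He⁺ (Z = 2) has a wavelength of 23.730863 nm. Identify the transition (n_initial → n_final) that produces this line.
n = 5 → n = 1

First, find the photon energy from the wavelength (hc = 1239.84 eV·nm):
E = hc/λ = 1239.84 eV·nm / 23.730863 nm = 52.245888 eV

The energy levels of He⁺ satisfy E_n = -13.6057 × 2² / n² eV, so an emission n_i → n_f releases
ΔE = 13.6057 × 2² × (1/n_f² − 1/n_i²) eV.

Setting ΔE equal to the photon energy:
1/n_f² − 1/n_i² = 52.245888 / (13.6057 × 2²) = 0.96000000

Since 1/n_i² must be positive, we need 1/n_f² > 0.96000000, i.e. n_f ≤ 1. For each allowed n_f, solve n_i = (1/n_f² − 0.96000000)^(−1/2) and check whether it is a whole number:
  n_f = 1: 1/n_i² = 1.00000000 − 0.96000000 = 0.04000000 → n_i = 5.000  → integer, n_i = 5 ✓

Only n_f = 1 gives an integer upper level, n_i = 5.

The transition is from n = 5 to n = 1 (emission).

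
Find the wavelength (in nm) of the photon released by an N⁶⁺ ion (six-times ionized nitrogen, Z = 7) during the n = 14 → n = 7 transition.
121.50202 nm

First, find the transition energy using E_n = -13.6057 Z² / n² eV:
E_14 = -13.6057 × 7² / 14² = -3.40142500 eV
E_7 = -13.6057 × 7² / 7² = -13.60570000 eV

Photon energy: |ΔE| = |E_7 - E_14| = 10.20427500 eV

Convert to wavelength using E = hc/λ with hc = 1239.84 eV·nm:
λ = hc/E = 1239.84 eV·nm / 10.20427500 eV
λ = 121.50202 nm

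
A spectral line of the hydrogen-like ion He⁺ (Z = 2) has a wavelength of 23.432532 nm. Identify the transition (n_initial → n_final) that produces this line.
n = 6 → n = 1

First, find the photon energy from the wavelength (hc = 1239.84 eV·nm):
E = hc/λ = 1239.84 eV·nm / 23.432532 nm = 52.911055 eV

The energy levels of He⁺ satisfy E_n = -13.6057 × 2² / n² eV, so an emission n_i → n_f releases
ΔE = 13.6057 × 2² × (1/n_f² − 1/n_i²) eV.

Setting ΔE equal to the photon energy:
1/n_f² − 1/n_i² = 52.911055 / (13.6057 × 2²) = 0.97222221

Since 1/n_i² must be positive, we need 1/n_f² > 0.97222221, i.e. n_f ≤ 1. For each allowed n_f, solve n_i = (1/n_f² − 0.97222221)^(−1/2) and check whether it is a whole number:
  n_f = 1: 1/n_i² = 1.00000000 − 0.97222221 = 0.02777779 → n_i = 6.000  → integer, n_i = 6 ✓

Only n_f = 1 gives an integer upper level, n_i = 6.

The transition is from n = 6 to n = 1 (emission).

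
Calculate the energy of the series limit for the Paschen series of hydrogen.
1.5117 eV

The series limit corresponds to the transition from n = ∞ to n = 3.
This is the highest energy (shortest wavelength) transition in the Paschen series.

E_∞ = 0 eV
E_3 = -13.6057 / 3² = -1.5117 eV

Energy at series limit:
ΔE = E_∞ - E_3 = 0 - (-1.5117) = 1.5117 eV

This energy equals the ionization energy from the n = 3 state of hydrogen.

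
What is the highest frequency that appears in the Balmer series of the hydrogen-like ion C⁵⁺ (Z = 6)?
2.96e+16 Hz

The series limit corresponds to the transition from n = ∞ to n = 2.
This is the highest energy (shortest wavelength) transition in the Balmer series.

E_∞ = 0 eV
E_2 = -13.6057 × 6² / 2² = -122.45130000 eV

Energy at series limit:
ΔE = E_∞ - E_2 = 0 - (-122.45130000) = 122.45130000 eV
E = 122.45130000 eV × (1.602177 × 10⁻¹⁹ J/eV) = 1.9619e-17 J
f = E/h = 1.9619e-17 J / (6.62607 × 10⁻³⁴ J·s) = 2.96e+16 Hz

This energy equals the ionization energy from the n = 2 state of C⁵⁺.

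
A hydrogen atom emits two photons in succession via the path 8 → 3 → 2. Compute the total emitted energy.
3.189 eV

The energy levels of hydrogen are E_n = -13.6057 / n² eV.

First transition (8 → 3):
ΔE₁ = |E_3 - E_8|
ΔE₁ = |-1.511744444 - (-0.212589063)| = 1.299155 eV

Second transition (3 → 2):
ΔE₂ = |E_2 - E_3|
ΔE₂ = |-3.401425000 - (-1.511744444)| = 1.889681 eV

Total energy released:
E_total = ΔE₁ + ΔE₂ = 1.299155 + 1.889681 = 3.189 eV

Note: This equals the direct transition 8 → 2: 3.189 eV ✓
Energy is conserved regardless of the path taken.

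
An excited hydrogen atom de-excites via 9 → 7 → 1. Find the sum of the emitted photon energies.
13.43773 eV

The energy levels of hydrogen are E_n = -13.6057 / n² eV.

First transition (9 → 7):
ΔE₁ = |E_7 - E_9|
ΔE₁ = |-0.27766734694 - (-0.16797160494)| = 0.10969574 eV

Second transition (7 → 1):
ΔE₂ = |E_1 - E_7|
ΔE₂ = |-13.60570000000 - (-0.27766734694)| = 13.32803265 eV

Total energy released:
E_total = ΔE₁ + ΔE₂ = 0.10969574 + 13.32803265 = 13.43773 eV

Note: This equals the direct transition 9 → 1: 13.43773 eV ✓
Energy is conserved regardless of the path taken.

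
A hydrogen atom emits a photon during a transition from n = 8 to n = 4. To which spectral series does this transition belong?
Brackett series

The spectral series in hydrogen are named based on the final (lower) energy level:
- Lyman series: n_final = 1 (ultraviolet)
- Balmer series: n_final = 2 (visible/near-UV)
- Paschen series: n_final = 3 (infrared)
- Brackett series: n_final = 4 (infrared)
- Pfund series: n_final = 5 (far infrared)

Since this transition ends at n = 4, it belongs to the Brackett series.

For reference, this 8 → 4 line has photon energy
ΔE = 13.6057 eV × (1/4² - 1/8²) = 0.63776718750 eV,
corresponding to wavelength λ = hc/ΔE = 1239.84 eV·nm / 0.63776718750 eV = 1944.03228 nm in the infrared region.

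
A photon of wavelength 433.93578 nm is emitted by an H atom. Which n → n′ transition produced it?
n = 5 → n = 2

First, find the photon energy from the wavelength (hc = 1239.84 eV·nm):
E = hc/λ = 1239.84 eV·nm / 433.93578 nm = 2.8571970 eV

The energy levels of hydrogen satisfy E_n = -13.6057 / n² eV, so an emission n_i → n_f releases
ΔE = 13.6057 × (1/n_f² − 1/n_i²) eV.

Setting ΔE equal to the photon energy:
1/n_f² − 1/n_i² = 2.8571970 / 13.6057 = 0.21000000

Since 1/n_i² must be positive, we need 1/n_f² > 0.21000000, i.e. n_f ≤ 2. For each allowed n_f, solve n_i = (1/n_f² − 0.21000000)^(−1/2) and check whether it is a whole number:
  n_f = 1: 1/n_i² = 1.00000000 − 0.21000000 = 0.79000000 → n_i = 1.125  (not an integer) ✗
  n_f = 2: 1/n_i² = 0.25000000 − 0.21000000 = 0.04000000 → n_i = 5.000  → integer, n_i = 5 ✓

Only n_f = 2 gives an integer upper level, n_i = 5.

The transition is from n = 5 to n = 2 (emission).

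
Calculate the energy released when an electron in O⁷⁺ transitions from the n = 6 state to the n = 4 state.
30.234889 eV

The energy levels are E_n = -13.6057 Z² eV / n².

Energy at n = 6: E_6 = -13.6057 × 8² / 6² = -24.187911111 eV
Energy at n = 4: E_4 = -13.6057 × 8² / 4² = -54.422800000 eV

For emission (electron falling to lower state), the photon energy is:
E_photon = E_6 - E_4 = |-24.187911111 - (-54.422800000)|
E_photon = 30.234889 eV

This energy is carried away by the emitted photon.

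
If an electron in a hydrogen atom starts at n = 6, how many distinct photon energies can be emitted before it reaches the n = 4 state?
3

The electron can occupy levels n = 4, 5, ..., 6 during de-excitation — that is m = 6 - 4 + 1 = 3 distinct levels.

The number of distinct spectral lines equals the number of ways to choose 2 of these m levels (each pair gives one possible emission transition):

Number of lines = m(m-1)/2 = 3×2/2 = 3

These correspond to all possible transitions between the 3 levels:
6 → 5, 6 → 4, 5 → 4

Each transition produces a photon with a unique energy (and thus wavelength). This count does not depend on Z.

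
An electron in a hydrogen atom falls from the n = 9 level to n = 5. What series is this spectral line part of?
Pfund series

The spectral series in hydrogen are named based on the final (lower) energy level:
- Lyman series: n_final = 1 (ultraviolet)
- Balmer series: n_final = 2 (visible/near-UV)
- Paschen series: n_final = 3 (infrared)
- Brackett series: n_final = 4 (infrared)
- Pfund series: n_final = 5 (far infrared)

Since this transition ends at n = 5, it belongs to the Pfund series.

For reference, this 9 → 5 line has photon energy
ΔE = 13.6057 eV × (1/5² - 1/9²) = 0.37625639506 eV,
corresponding to wavelength λ = hc/ΔE = 1239.84 eV·nm / 0.37625639506 eV = 3295.19981 nm in the far infrared region.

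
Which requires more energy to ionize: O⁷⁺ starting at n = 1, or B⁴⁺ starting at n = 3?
O⁷⁺ at n = 1 (E = -870.764800 eV)

Using E_n = -13.6057 Z² / n² eV:

O⁷⁺ (Z = 8) at n = 1:
E = -13.6057 × 8² / 1² = -13.6057 × 64 / 1 = -870.764800000 eV

B⁴⁺ (Z = 5) at n = 3:
E = -13.6057 × 5² / 3² = -13.6057 × 25 / 9 = -37.793611111 eV

Since -870.764800000 eV < -37.793611111 eV,
O⁷⁺ at n = 1 is more tightly bound (requires more energy to ionize).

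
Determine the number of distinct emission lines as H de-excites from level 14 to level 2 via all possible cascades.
78

The electron can occupy levels n = 2, 3, ..., 14 during de-excitation — that is m = 14 - 2 + 1 = 13 distinct levels.

The number of distinct spectral lines equals the number of ways to choose 2 of these m levels (each pair gives one possible emission transition):

Number of lines = m(m-1)/2 = 13×12/2 = 78

These correspond to all possible transitions between the 13 levels:
14 → 13, 14 → 12, 14 → 11, 14 → 10, 14 → 9, 14 → 8, 14 → 7, 14 → 6...

Each transition produces a photon with a unique energy (and thus wavelength). This count does not depend on Z.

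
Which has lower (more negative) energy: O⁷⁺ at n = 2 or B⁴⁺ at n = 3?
O⁷⁺ at n = 2 (E = -217.69120 eV)

Using E_n = -13.6057 Z² / n² eV:

O⁷⁺ (Z = 8) at n = 2:
E = -13.6057 × 8² / 2² = -13.6057 × 64 / 4 = -217.69120000 eV

B⁴⁺ (Z = 5) at n = 3:
E = -13.6057 × 5² / 3² = -13.6057 × 25 / 9 = -37.79361111 eV

Since -217.69120000 eV < -37.79361111 eV,
O⁷⁺ at n = 2 is more tightly bound (requires more energy to ionize).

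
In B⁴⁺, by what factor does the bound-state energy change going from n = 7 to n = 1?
49.0000

Using E_n = -13.6057 Z² / n² eV with Z = 5:

E_1 = -13.6057 × 5² / 1² = -340.1425 / 1 = -340.1425000000 eV
E_7 = -13.6057 × 5² / 7² = -340.1425 / 49 = -6.9416836735 eV

The ratio is:
E_1/E_7 = (-340.1425000000) / (-6.9416836735)
E_1/E_7 = (-340.1425/1) / (-340.1425/49)
E_1/E_7 = 49/1
E_1/E_7 = 49.0000
(Note: the Z² factors cancel in the ratio.)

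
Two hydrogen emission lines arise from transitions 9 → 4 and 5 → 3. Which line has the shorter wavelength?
5 → 3

Calculate the energy for each transition:

Transition 9 → 4:
ΔE₁ = |E_4 - E_9| = |-13.6057/4² - (-13.6057/9²)|
ΔE₁ = |-0.850356250 - (-0.167971605)| = 0.682385 eV

Transition 5 → 3:
ΔE₂ = |E_3 - E_5| = |-13.6057/3² - (-13.6057/5²)|
ΔE₂ = |-1.511744444 - (-0.544228000)| = 0.967516 eV

Since 0.967516 eV > 0.682385 eV, the transition 5 → 3 emits the more energetic photon.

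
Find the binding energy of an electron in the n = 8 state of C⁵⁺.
7.653 eV

The ionization energy is the energy needed to remove the electron completely (n → ∞).

For a hydrogen-like ion with Z = 6, E_n = -13.6057 Z² / n² eV.

At n = 8: E_8 = -13.6057 × 6² / 8² = -7.653206 eV
At n = ∞: E_∞ = 0 eV

Ionization energy = E_∞ - E_8 = 0 - (-7.653206) = 7.653206 eV
Ionization energy ≈ 7.653 eV

This is also called the binding energy of the electron in state n = 8.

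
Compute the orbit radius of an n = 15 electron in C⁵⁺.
1.9844 nm (or 19.8441 Å)

The Bohr radius formula is:
r_n = n² a₀ / Z

where a₀ = 0.0529177 nm is the Bohr radius.

For C⁵⁺ (Z = 6) at n = 15:
r_15 = 15² × 0.0529177 nm / 6
r_15 = 225 × 0.0529177 nm / 6
r_15 = 11.90648 nm / 6
r_15 = 1.9844 nm

The electron orbits at approximately 1.9844 nm from the nucleus.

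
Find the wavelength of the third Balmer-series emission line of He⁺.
108.48394 nm

The lines of a series are numbered from the longest wavelength (smallest ΔE) outward; the third line is the transition from n = n_f + 3 to n_f.
The Balmer series has all transitions ending at n_f = 2.

For He⁺ (Z = 2), the third line (γ-line) is the jump from n = 5 to n = 2:
E_5 = -13.6057 × 2² / 5² = -2.17691200 eV
E_2 = -13.6057 × 2² / 2² = -13.60570000 eV
ΔE = E_5 - E_2 = 11.42878800 eV

λ = hc/E = 1239.84 eV·nm / 11.42878800 eV
λ = 108.48394 nm

This is the γ-line of the Balmer series in He⁺.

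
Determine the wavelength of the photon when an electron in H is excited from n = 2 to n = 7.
396.91 nm

First, find the transition energy using E_n = -13.6057 / n² eV:
E_2 = -13.6057 / 2² = -3.401425 eV
E_7 = -13.6057 / 7² = -0.277667 eV

Photon energy: |ΔE| = |E_7 - E_2| = 3.123758 eV

Convert to wavelength using E = hc/λ with hc = 1239.84 eV·nm:
λ = hc/E = 1239.84 eV·nm / 3.123758 eV
λ = 396.91 nm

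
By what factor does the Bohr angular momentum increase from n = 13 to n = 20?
1.53846

In the Bohr model, L_n = nℏ, so the ratio is purely the ratio of quantum numbers:

L_20/L_13 = 20ℏ / 13ℏ = 20/13 = 1.53846

The angular momentum scales linearly with n.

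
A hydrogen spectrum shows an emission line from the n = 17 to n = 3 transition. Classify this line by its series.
Paschen series

The spectral series in hydrogen are named based on the final (lower) energy level:
- Lyman series: n_final = 1 (ultraviolet)
- Balmer series: n_final = 2 (visible/near-UV)
- Paschen series: n_final = 3 (infrared)
- Brackett series: n_final = 4 (infrared)
- Pfund series: n_final = 5 (far infrared)

Since this transition ends at n = 3, it belongs to the Paschen series.

For reference, this 17 → 3 line has photon energy
ΔE = 13.6057 eV × (1/3² - 1/17²) = 1.464665898 eV,
corresponding to wavelength λ = hc/ΔE = 1239.84 eV·nm / 1.464665898 eV = 846.50022 nm in the infrared region.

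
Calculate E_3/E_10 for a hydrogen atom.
11.11111

Using E_n = -13.6057 Z² / n² eV with Z = 1:

E_3 = -13.6057 / 3² = -13.6057 / 9 = -1.51174444444 eV
E_10 = -13.6057 / 10² = -13.6057 / 100 = -0.13605700000 eV

The ratio is:
E_3/E_10 = (-1.51174444444) / (-0.13605700000)
E_3/E_10 = (-13.6057/9) / (-13.6057/100)
E_3/E_10 = 100/9
E_3/E_10 = 11.11111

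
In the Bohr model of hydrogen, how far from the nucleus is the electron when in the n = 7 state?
2.5930 nm (or 25.9297 Å)

The Bohr radius formula is:
r_n = n² a₀ / Z

where a₀ = 0.0529177 nm is the Bohr radius.

For H (Z = 1) at n = 7:
r_7 = 7² × 0.0529177 nm / 1
r_7 = 49 × 0.0529177 nm / 1
r_7 = 2.59297 nm / 1
r_7 = 2.5930 nm

The electron orbits at approximately 2.5930 nm from the nucleus.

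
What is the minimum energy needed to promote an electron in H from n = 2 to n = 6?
3.02349 eV

The energy levels of a hydrogen-like atom are E_n = -13.6057 eV / n².

Energy at n = 2: E_2 = -13.6057 / 2² = -3.40142500 eV
Energy at n = 6: E_6 = -13.6057 / 6² = -0.37793611 eV

The excitation energy is the difference:
ΔE = E_6 - E_2
ΔE = -0.37793611 - (-3.40142500)
ΔE = 3.02349 eV

Since this is positive, energy must be absorbed (photon absorption).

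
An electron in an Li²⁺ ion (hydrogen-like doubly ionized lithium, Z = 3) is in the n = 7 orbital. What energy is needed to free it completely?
2.499 eV

The ionization energy is the energy needed to remove the electron completely (n → ∞).

For a hydrogen-like ion with Z = 3, E_n = -13.6057 Z² / n² eV.

At n = 7: E_7 = -13.6057 × 3² / 7² = -2.499006 eV
At n = ∞: E_∞ = 0 eV

Ionization energy = E_∞ - E_7 = 0 - (-2.499006) = 2.499006 eV
Ionization energy ≈ 2.499 eV

This is also called the binding energy of the electron in state n = 7.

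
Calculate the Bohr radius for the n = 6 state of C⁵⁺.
0.317506 nm (or 3.175063 Å)

The Bohr radius formula is:
r_n = n² a₀ / Z

where a₀ = 0.052917721 nm is the Bohr radius.

For C⁵⁺ (Z = 6) at n = 6:
r_6 = 6² × 0.052917721 nm / 6
r_6 = 36 × 0.052917721 nm / 6
r_6 = 1.9050380 nm / 6
r_6 = 0.317506 nm

The electron orbits at approximately 0.317506 nm from the nucleus.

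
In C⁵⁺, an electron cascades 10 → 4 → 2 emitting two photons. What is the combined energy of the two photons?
117.5532 eV

The energy levels of C⁵⁺ are E_n = -13.6057 × 6² / n² eV.

First transition (10 → 4):
ΔE₁ = |E_4 - E_10|
ΔE₁ = |-30.6128250000 - (-4.8980520000)| = 25.7147730 eV

Second transition (4 → 2):
ΔE₂ = |E_2 - E_4|
ΔE₂ = |-122.4513000000 - (-30.6128250000)| = 91.8384750 eV

Total energy released:
E_total = ΔE₁ + ΔE₂ = 25.7147730 + 91.8384750 = 117.5532 eV

Note: This equals the direct transition 10 → 2: 117.5532 eV ✓
Energy is conserved regardless of the path taken.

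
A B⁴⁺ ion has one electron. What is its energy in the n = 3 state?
-37.7936 eV

For hydrogen-like ions, the energy levels scale with Z²:
E_n = -13.6057 Z² / n² eV

For B⁴⁺ (Z = 5) at n = 3:
E_3 = -13.6057 × 5² / 3²
E_3 = -13.6057 × 25 / 9
E_3 = -340.1425 / 9
E_3 = -37.7936 eV

The energy is 25 times more negative than hydrogen at the same n due to the stronger nuclear charge.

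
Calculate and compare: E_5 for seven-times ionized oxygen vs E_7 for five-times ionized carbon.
O⁷⁺ at n = 5 (E = -34.830592 eV)

Using E_n = -13.6057 Z² / n² eV:

O⁷⁺ (Z = 8) at n = 5:
E = -13.6057 × 8² / 5² = -13.6057 × 64 / 25 = -34.830592000 eV

C⁵⁺ (Z = 6) at n = 7:
E = -13.6057 × 6² / 7² = -13.6057 × 36 / 49 = -9.996024490 eV

Since -34.830592000 eV < -9.996024490 eV,
O⁷⁺ at n = 5 is more tightly bound (requires more energy to ionize).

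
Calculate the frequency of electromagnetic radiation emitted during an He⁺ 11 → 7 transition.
1.598e+14 Hz

First, find the transition energy:
E_11 = -13.6057 × 2² / 11² = -0.4497752 eV
E_7 = -13.6057 × 2² / 7² = -1.1106694 eV
|ΔE| = |E_7 - E_11| = 0.6608942 eV

Convert to Joules: E = 0.6608942 eV × (1.602177 × 10⁻¹⁹ J/eV) = 1.05887e-19 J

Using E = hf:
f = E/h = 1.05887e-19 J / (6.62607 × 10⁻³⁴ J·s)
f = 1.598e+14 Hz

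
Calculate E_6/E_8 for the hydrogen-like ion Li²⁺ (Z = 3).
1.777778

Using E_n = -13.6057 Z² / n² eV with Z = 3:

E_6 = -13.6057 × 3² / 6² = -122.4513 / 36 = -3.401425000000 eV
E_8 = -13.6057 × 3² / 8² = -122.4513 / 64 = -1.913301562500 eV

The ratio is:
E_6/E_8 = (-3.401425000000) / (-1.913301562500)
E_6/E_8 = (-122.4513/36) / (-122.4513/64)
E_6/E_8 = 64/36
E_6/E_8 = 1.777778
(Note: the Z² factors cancel in the ratio.)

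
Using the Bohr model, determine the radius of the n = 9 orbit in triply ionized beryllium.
1.0716 nm (or 10.7158 Å)

The Bohr radius formula is:
r_n = n² a₀ / Z

where a₀ = 0.0529177 nm is the Bohr radius.

For Be³⁺ (Z = 4) at n = 9:
r_9 = 9² × 0.0529177 nm / 4
r_9 = 81 × 0.0529177 nm / 4
r_9 = 4.28633 nm / 4
r_9 = 1.0716 nm

The electron orbits at approximately 1.0716 nm from the nucleus.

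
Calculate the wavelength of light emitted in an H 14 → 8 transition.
8659.780 nm

First, find the transition energy using E_n = -13.6057 / n² eV:
E_14 = -13.6057 / 14² = -0.069416837 eV
E_8 = -13.6057 / 8² = -0.212589063 eV

Photon energy: |ΔE| = |E_8 - E_14| = 0.143172226 eV

Convert to wavelength using E = hc/λ with hc = 1239.84 eV·nm:
λ = hc/E = 1239.84 eV·nm / 0.143172226 eV
λ = 8659.780 nm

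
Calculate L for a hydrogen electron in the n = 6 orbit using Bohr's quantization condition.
6.327e-34 J·s (or 6ℏ)

In the Bohr model, angular momentum is quantized:
L = nℏ

where ℏ = h/(2π) = 1.05457e-34 J·s

For n = 6:
L = 6 × 1.05457e-34 J·s
L = 6.327e-34 J·s

This can also be written as L = 6ℏ.
The angular momentum is an integer multiple of the reduced Planck constant.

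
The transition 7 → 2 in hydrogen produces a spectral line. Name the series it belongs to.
Balmer series

The spectral series in hydrogen are named based on the final (lower) energy level:
- Lyman series: n_final = 1 (ultraviolet)
- Balmer series: n_final = 2 (visible/near-UV)
- Paschen series: n_final = 3 (infrared)
- Brackett series: n_final = 4 (infrared)
- Pfund series: n_final = 5 (far infrared)

Since this transition ends at n = 2, it belongs to the Balmer series.

For reference, this 7 → 2 line has photon energy
ΔE = 13.6057 eV × (1/2² - 1/7²) = 3.12375765 eV,
corresponding to wavelength λ = hc/ΔE = 1239.84 eV·nm / 3.12375765 eV = 396.9066 nm in the visible/near-UV region.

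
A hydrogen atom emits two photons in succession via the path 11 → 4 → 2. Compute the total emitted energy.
3.29 eV

The energy levels of hydrogen are E_n = -13.6057 / n² eV.

First transition (11 → 4):
ΔE₁ = |E_4 - E_11|
ΔE₁ = |-0.85035625 - (-0.11244380)| = 0.73791 eV

Second transition (4 → 2):
ΔE₂ = |E_2 - E_4|
ΔE₂ = |-3.40142500 - (-0.85035625)| = 2.55107 eV

Total energy released:
E_total = ΔE₁ + ΔE₂ = 0.73791 + 2.55107 = 3.29 eV

Note: This equals the direct transition 11 → 2: 3.29 eV ✓
Energy is conserved regardless of the path taken.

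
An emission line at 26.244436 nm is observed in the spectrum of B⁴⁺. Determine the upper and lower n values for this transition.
n = 3 → n = 2

First, find the photon energy from the wavelength (hc = 1239.84 eV·nm):
E = hc/λ = 1239.84 eV·nm / 26.244436 nm = 47.242014 eV

The energy levels of B⁴⁺ satisfy E_n = -13.6057 × 5² / n² eV, so an emission n_i → n_f releases
ΔE = 13.6057 × 5² × (1/n_f² − 1/n_i²) eV.

Setting ΔE equal to the photon energy:
1/n_f² − 1/n_i² = 47.242014 / (13.6057 × 5²) = 0.13888889

Since 1/n_i² must be positive, we need 1/n_f² > 0.13888889, i.e. n_f ≤ 2. For each allowed n_f, solve n_i = (1/n_f² − 0.13888889)^(−1/2) and check whether it is a whole number:
  n_f = 1: 1/n_i² = 1.00000000 − 0.13888889 = 0.86111111 → n_i = 1.078  (not an integer) ✗
  n_f = 2: 1/n_i² = 0.25000000 − 0.13888889 = 0.11111111 → n_i = 3.000  → integer, n_i = 3 ✓

Only n_f = 2 gives an integer upper level, n_i = 3.

The transition is from n = 3 to n = 2 (emission).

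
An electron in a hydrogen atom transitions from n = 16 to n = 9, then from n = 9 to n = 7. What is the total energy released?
0.22 eV

The energy levels of hydrogen are E_n = -13.6057 / n² eV.

First transition (16 → 9):
ΔE₁ = |E_9 - E_16|
ΔE₁ = |-0.16797160 - (-0.05314727)| = 0.11482 eV

Second transition (9 → 7):
ΔE₂ = |E_7 - E_9|
ΔE₂ = |-0.27766735 - (-0.16797160)| = 0.10970 eV

Total energy released:
E_total = ΔE₁ + ΔE₂ = 0.11482 + 0.10970 = 0.22 eV

Note: This equals the direct transition 16 → 7: 0.22 eV ✓
Energy is conserved regardless of the path taken.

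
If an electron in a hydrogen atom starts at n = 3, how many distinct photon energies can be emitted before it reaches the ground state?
3

The electron can occupy levels n = 1, 2, ..., 3 during de-excitation — that is m = 3 - 1 + 1 = 3 distinct levels.

The number of distinct spectral lines equals the number of ways to choose 2 of these m levels (each pair gives one possible emission transition):

Number of lines = m(m-1)/2 = 3×2/2 = 3

These correspond to all possible transitions between the 3 levels:
3 → 2, 3 → 1, 2 → 1

Each transition produces a photon with a unique energy (and thus wavelength). This count does not depend on Z.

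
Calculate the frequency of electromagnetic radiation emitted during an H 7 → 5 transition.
6.4454e+13 Hz

First, find the transition energy:
E_7 = -13.6057 / 7² = -0.27766735 eV
E_5 = -13.6057 / 5² = -0.54422800 eV
|ΔE| = |E_5 - E_7| = 0.26656065 eV

Convert to Joules: E = 0.26656065 eV × (1.602177 × 10⁻¹⁹ J/eV) = 4.270773e-20 J

Using E = hf:
f = E/h = 4.270773e-20 J / (6.62607 × 10⁻³⁴ J·s)
f = 6.4454e+13 Hz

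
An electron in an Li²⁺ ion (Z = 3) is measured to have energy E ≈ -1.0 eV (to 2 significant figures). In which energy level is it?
n = 11

The exact energy levels follow E_n = -13.6057 Z² / n² eV with Z = 3.

The measured value (-1.0 eV) is reported to only 2 significant figures, so we must test candidate n values and see which one matches to that precision.

Candidate energies:
  n = 9:  E = -13.6057 × 3² / 9² = -1.51174 eV
  n = 10:  E = -13.6057 × 3² / 10² = -1.22451 eV
  n = 11:  E = -13.6057 × 3² / 11² = -1.01199 eV  ← matches
  n = 12:  E = -13.6057 × 3² / 12² = -0.85036 eV
  n = 13:  E = -13.6057 × 3² / 13² = -0.72456 eV

Checking against the measurement of -1.0 eV (2 sig figs), only n = 11 agrees:
E_11 = -1.01199 eV, which rounds to -1.0 eV ✓

Therefore n = 11.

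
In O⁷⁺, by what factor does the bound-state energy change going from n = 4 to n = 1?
16.0000

Using E_n = -13.6057 Z² / n² eV with Z = 8:

E_1 = -13.6057 × 8² / 1² = -870.7648 / 1 = -870.7648000000 eV
E_4 = -13.6057 × 8² / 4² = -870.7648 / 16 = -54.4228000000 eV

The ratio is:
E_1/E_4 = (-870.7648000000) / (-54.4228000000)
E_1/E_4 = (-870.7648/1) / (-870.7648/16)
E_1/E_4 = 16/1
E_1/E_4 = 16.0000
(Note: the Z² factors cancel in the ratio.)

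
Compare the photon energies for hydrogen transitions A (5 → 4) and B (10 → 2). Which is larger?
10 → 2

Calculate the energy for each transition:

Transition 5 → 4:
ΔE₁ = |E_4 - E_5| = |-13.6057/4² - (-13.6057/5²)|
ΔE₁ = |-0.850356250000 - (-0.544228000000)| = 0.306128250 eV

Transition 10 → 2:
ΔE₂ = |E_2 - E_10| = |-13.6057/2² - (-13.6057/10²)|
ΔE₂ = |-3.401425000000 - (-0.136057000000)| = 3.265368000 eV

Since 3.265368000 eV > 0.306128250 eV, the transition 10 → 2 emits the more energetic photon.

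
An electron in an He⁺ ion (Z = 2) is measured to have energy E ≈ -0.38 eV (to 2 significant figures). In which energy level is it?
n = 12

The exact energy levels follow E_n = -13.6057 Z² / n² eV with Z = 2.

The measured value (-0.38 eV) is reported to only 2 significant figures, so we must test candidate n values and see which one matches to that precision.

Candidate energies:
  n = 10:  E = -13.6057 × 2² / 10² = -0.54423 eV
  n = 11:  E = -13.6057 × 2² / 11² = -0.44978 eV
  n = 12:  E = -13.6057 × 2² / 12² = -0.37794 eV  ← matches
  n = 13:  E = -13.6057 × 2² / 13² = -0.32203 eV
  n = 14:  E = -13.6057 × 2² / 14² = -0.27767 eV

Checking against the measurement of -0.38 eV (2 sig figs), only n = 12 agrees:
E_12 = -0.37794 eV, which rounds to -0.38 eV ✓

Therefore n = 12.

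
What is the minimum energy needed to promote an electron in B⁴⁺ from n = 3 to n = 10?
34.39 eV

The energy levels of a hydrogen-like atom are E_n = -13.6057 Z² eV / n².

Energy at n = 3: E_3 = -13.6057 × 5² / 3² = -37.79361 eV
Energy at n = 10: E_10 = -13.6057 × 5² / 10² = -3.40143 eV

The excitation energy is the difference:
ΔE = E_10 - E_3
ΔE = -3.40143 - (-37.79361)
ΔE = 34.39 eV

Since this is positive, energy must be absorbed (photon absorption).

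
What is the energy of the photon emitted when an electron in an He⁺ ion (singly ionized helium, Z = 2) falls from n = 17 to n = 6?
1.32343 eV

The energy levels are E_n = -13.6057 Z² eV / n².

Energy at n = 17: E_17 = -13.6057 × 2² / 17² = -0.18831419 eV
Energy at n = 6: E_6 = -13.6057 × 2² / 6² = -1.51174444 eV

For emission (electron falling to lower state), the photon energy is:
E_photon = E_17 - E_6 = |-0.18831419 - (-1.51174444)|
E_photon = 1.32343 eV

This energy is carried away by the emitted photon.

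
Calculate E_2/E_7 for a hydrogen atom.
12.25

Using E_n = -13.6057 Z² / n² eV with Z = 1:

E_2 = -13.6057 / 2² = -13.6057 / 4 = -3.40142500 eV
E_7 = -13.6057 / 7² = -13.6057 / 49 = -0.27766735 eV

The ratio is:
E_2/E_7 = (-3.40142500) / (-0.27766735)
E_2/E_7 = (-13.6057/4) / (-13.6057/49)
E_2/E_7 = 49/4
E_2/E_7 = 12.25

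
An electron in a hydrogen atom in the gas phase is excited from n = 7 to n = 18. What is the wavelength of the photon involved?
5260.81645 nm

First, find the transition energy using E_n = -13.6057 / n² eV:
E_7 = -13.6057 / 7² = -0.27766734694 eV
E_18 = -13.6057 / 18² = -0.04199290123 eV

Photon energy: |ΔE| = |E_18 - E_7| = 0.23567444571 eV

Convert to wavelength using E = hc/λ with hc = 1239.84 eV·nm:
λ = hc/E = 1239.84 eV·nm / 0.23567444571 eV
λ = 5260.81645 nm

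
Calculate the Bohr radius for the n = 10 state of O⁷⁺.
0.661472 nm (or 6.614715 Å)

The Bohr radius formula is:
r_n = n² a₀ / Z

where a₀ = 0.052917721 nm is the Bohr radius.

For O⁷⁺ (Z = 8) at n = 10:
r_10 = 10² × 0.052917721 nm / 8
r_10 = 100 × 0.052917721 nm / 8
r_10 = 5.2917721 nm / 8
r_10 = 0.661472 nm

The electron orbits at approximately 0.661472 nm from the nucleus.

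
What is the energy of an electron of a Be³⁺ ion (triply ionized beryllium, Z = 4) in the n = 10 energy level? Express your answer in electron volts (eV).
-2.176912 eV

The energy levels of a hydrogen-like atom are given by:
E_n = -13.6057 Z² / n² eV  (with Z = 4 for Be³⁺)

For n = 10:
E_10 = -13.6057 × 4² / 10²
E_10 = -13.6057 × 16 / 100
E_10 = -2.176912 eV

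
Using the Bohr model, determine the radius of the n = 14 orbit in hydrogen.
10.371873 nm (or 103.718733 Å)

The Bohr radius formula is:
r_n = n² a₀ / Z

where a₀ = 0.052917721 nm is the Bohr radius.

For H (Z = 1) at n = 14:
r_14 = 14² × 0.052917721 nm / 1
r_14 = 196 × 0.052917721 nm / 1
r_14 = 10.3718733 nm / 1
r_14 = 10.371873 nm

The electron orbits at approximately 10.371873 nm from the nucleus.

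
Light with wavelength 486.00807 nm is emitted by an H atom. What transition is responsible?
n = 4 → n = 2

First, find the photon energy from the wavelength (hc = 1239.84 eV·nm):
E = hc/λ = 1239.84 eV·nm / 486.00807 nm = 2.5510688 eV

The energy levels of hydrogen satisfy E_n = -13.6057 / n² eV, so an emission n_i → n_f releases
ΔE = 13.6057 × (1/n_f² − 1/n_i²) eV.

Setting ΔE equal to the photon energy:
1/n_f² − 1/n_i² = 2.5510688 / 13.6057 = 0.18750000

Since 1/n_i² must be positive, we need 1/n_f² > 0.18750000, i.e. n_f ≤ 2. For each allowed n_f, solve n_i = (1/n_f² − 0.18750000)^(−1/2) and check whether it is a whole number:
  n_f = 1: 1/n_i² = 1.00000000 − 0.18750000 = 0.81250000 → n_i = 1.109  (not an integer) ✗
  n_f = 2: 1/n_i² = 0.25000000 − 0.18750000 = 0.06250000 → n_i = 4.000  → integer, n_i = 4 ✓

Only n_f = 2 gives an integer upper level, n_i = 4.

The transition is from n = 4 to n = 2 (emission).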